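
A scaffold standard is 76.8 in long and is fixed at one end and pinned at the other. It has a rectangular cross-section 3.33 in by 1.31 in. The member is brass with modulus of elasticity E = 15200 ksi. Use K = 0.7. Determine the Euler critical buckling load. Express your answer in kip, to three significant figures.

Buckling occurs about the weak axis: I_min = h·b³/12 with b = 1.31 in (the shorter side).
I_min = 3.33×1.31³/12 = 0.6238 in⁴
Effective length L_e = K·L = 0.7 × 76.8 = 53.76 in
P_cr = π²EI / L_e² = π² × 15200×10³ × 0.6238 / 53.76² = 3.238×10^4 lb

P_cr ≈ 32.4 kip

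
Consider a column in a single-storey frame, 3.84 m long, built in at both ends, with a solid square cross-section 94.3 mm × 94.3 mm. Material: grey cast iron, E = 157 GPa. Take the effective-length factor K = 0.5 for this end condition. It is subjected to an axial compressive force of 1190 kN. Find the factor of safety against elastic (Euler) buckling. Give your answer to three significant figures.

n ≈ 2.33

I = a⁴/12 = 94.3⁴/12 = 6.590×10^6 mm⁴
I = 6.590×10^6 mm⁴ = 6.590×10^-6 m⁴
Effective length L_e = K·L = 0.5 × 3.84 = 1.920 m
P_cr = π²EI / L_e² = π² × 157×10⁹ × 6.590×10^-6 / 1.920² = 2.770×10^6 N
Factor of safety n = P_cr / P = 2769.9 / 1190 = 2.33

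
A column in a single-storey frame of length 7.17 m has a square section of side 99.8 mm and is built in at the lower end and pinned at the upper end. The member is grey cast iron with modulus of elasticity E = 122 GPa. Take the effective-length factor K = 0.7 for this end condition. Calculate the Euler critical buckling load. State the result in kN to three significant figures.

I = a⁴/12 = 99.8⁴/12 = 8.267×10^6 mm⁴
I = 8.267×10^6 mm⁴ = 8.267×10^-6 m⁴
Effective length L_e = K·L = 0.7 × 7.17 = 5.019 m
P_cr = π²EI / L_e² = π² × 122×10⁹ × 8.267×10^-6 / 5.019² = 3.952×10^5 N

P_cr ≈ 395 kN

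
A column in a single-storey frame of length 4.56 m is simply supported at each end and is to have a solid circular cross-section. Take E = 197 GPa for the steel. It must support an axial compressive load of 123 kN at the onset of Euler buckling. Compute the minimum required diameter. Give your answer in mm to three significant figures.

L_e = K·L = 1 × 4.56 = 4.560 m
Required I = P_cr·L_e²/(π²E) = 1.230×10^5 × 4.560² / (π² × 1.97×10^11) = 1.315×10^-6 m⁴
I_req = 1.315×10^6 mm⁴
Solid circle: I = πd⁴/64  ⇒  d = (64I/π)^(1/4) = (64×1.315×10^6/π)^(1/4) = 71.9 mm

d ≈ 71.9 mm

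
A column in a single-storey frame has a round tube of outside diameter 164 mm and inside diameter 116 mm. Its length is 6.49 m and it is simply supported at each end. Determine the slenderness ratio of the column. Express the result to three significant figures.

λ ≈ 129

d_o = 164 mm, d_i = 116 mm
I = π(d_o⁴ − d_i⁴)/64 = π(164⁴ − 116.0⁴)/64 = 2.662×10^7 mm⁴
A = 1.056×10^4 mm²;  r_min = √(I/A) = √(2.662×10^7/1.056×10^4) = 50.22 mm
L_e = K·L = 1 × 6.49 m = 6.490 m = 6490.0 mm
λ = L_e / r_min = 6490.0 / 50.22 = 129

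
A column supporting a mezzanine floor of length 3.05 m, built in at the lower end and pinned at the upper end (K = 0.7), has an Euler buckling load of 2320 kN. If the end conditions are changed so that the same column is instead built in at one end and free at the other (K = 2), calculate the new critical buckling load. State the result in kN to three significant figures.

P_cr ∝ 1/K², so P_cr,new = P_cr,old × (K_old/K_new)² = 2320 × (0.7/2)²
= 2320 × 0.1225 = 284 kN

P_cr ≈ 284 kN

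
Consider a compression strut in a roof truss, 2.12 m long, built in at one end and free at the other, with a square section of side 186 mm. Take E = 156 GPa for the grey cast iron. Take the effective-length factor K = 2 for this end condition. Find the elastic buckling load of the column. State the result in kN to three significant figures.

I = a⁴/12 = 186⁴/12 = 9.974×10^7 mm⁴
I = 9.974×10^7 mm⁴ = 9.974×10^-5 m⁴
Effective length L_e = K·L = 2 × 2.12 = 4.240 m
P_cr = π²EI / L_e² = π² × 156×10⁹ × 9.974×10^-5 / 4.240² = 8.542×10^6 N

P_cr ≈ 8540 kN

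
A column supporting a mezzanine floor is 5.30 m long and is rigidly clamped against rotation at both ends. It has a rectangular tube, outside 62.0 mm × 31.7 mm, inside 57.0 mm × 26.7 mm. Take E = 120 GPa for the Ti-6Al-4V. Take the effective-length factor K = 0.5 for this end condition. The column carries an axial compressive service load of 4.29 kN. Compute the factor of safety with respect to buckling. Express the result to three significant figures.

Weak-axis I_min = (h_o·b_o³ − h_i·b_i³)/12 with b_o = 31.7, b_i = 26.70 mm (shorter outer/inner sides).
I_min = (62.0×31.7³ − 57.00×26.70³)/12 = 7.417×10^4 mm⁴
I = 7.417×10^4 mm⁴ = 7.417×10^-8 m⁴
Effective length L_e = K·L = 0.5 × 5.30 = 2.650 m
P_cr = π²EI / L_e² = π² × 120×10⁹ × 7.417×10^-8 / 2.650² = 1.251×10^4 N
Factor of safety n = P_cr / P = 12.509 / 4.29 = 2.92

n ≈ 2.92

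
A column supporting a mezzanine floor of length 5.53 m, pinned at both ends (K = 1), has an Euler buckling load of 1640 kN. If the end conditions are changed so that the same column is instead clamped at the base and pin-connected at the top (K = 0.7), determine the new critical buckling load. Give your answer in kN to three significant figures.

P_cr ∝ 1/K², so P_cr,new = P_cr,old × (K_old/K_new)² = 1640 × (1/0.7)²
= 1640 × 2.041 = 3350 kN

P_cr ≈ 3350 kN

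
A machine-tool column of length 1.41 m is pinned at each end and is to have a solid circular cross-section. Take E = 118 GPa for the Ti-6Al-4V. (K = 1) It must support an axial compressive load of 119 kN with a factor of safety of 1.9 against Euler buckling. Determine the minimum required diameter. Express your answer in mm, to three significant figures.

Required P_cr = n·P = 1.9 × 119 = 226.1 kN
L_e = K·L = 1 × 1.41 = 1.410 m
Required I = P_cr·L_e²/(π²E) = 2.261×10^5 × 1.410² / (π² × 1.18×10^11) = 3.860×10^-7 m⁴
I_req = 3.860×10^5 mm⁴
Solid circle: I = πd⁴/64  ⇒  d = (64I/π)^(1/4) = (64×3.860×10^5/π)^(1/4) = 53.0 mm

d ≈ 53.0 mm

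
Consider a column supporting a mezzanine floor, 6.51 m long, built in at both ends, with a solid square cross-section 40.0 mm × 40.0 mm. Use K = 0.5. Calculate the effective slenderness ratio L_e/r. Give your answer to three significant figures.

For a square r = a/√12 = 40.0/√12 = 11.55 mm
L_e = K·L = 0.5 × 6.51 m = 3.255 m = 3255.0 mm
λ = L_e / r_min = 3255.0 / 11.55 = 282

λ ≈ 282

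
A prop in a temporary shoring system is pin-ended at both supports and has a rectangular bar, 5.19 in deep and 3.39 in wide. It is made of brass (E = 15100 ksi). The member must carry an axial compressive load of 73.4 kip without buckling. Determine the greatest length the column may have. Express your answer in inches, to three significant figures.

Buckling occurs about the weak axis: I_min = h·b³/12 with b = 3.39 in (the shorter side).
I_min = 5.19×3.39³/12 = 16.85 in⁴
At the buckling limit P_cr = P = 7.340×10^4 lb
From P_cr = π²EI/(K·L)²:  L = (1/K)·√(π²EI/P_cr) = (1/1)·√(π²×1.51×10^7×16.85/7.340×10^4)
L = 185 in

L_max ≈ 185 in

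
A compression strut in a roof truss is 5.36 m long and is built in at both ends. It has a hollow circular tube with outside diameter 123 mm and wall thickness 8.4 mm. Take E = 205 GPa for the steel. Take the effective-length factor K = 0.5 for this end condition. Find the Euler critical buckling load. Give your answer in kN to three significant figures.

Inner diameter d_i = 123 − 2×8.4 = 106.2 mm
I = π(d_o⁴ − d_i⁴)/64 = π(123⁴ − 106.2⁴)/64 = 4.991×10^6 mm⁴
I = 4.991×10^6 mm⁴ = 4.991×10^-6 m⁴
Effective length L_e = K·L = 0.5 × 5.36 = 2.680 m
P_cr = π²EI / L_e² = π² × 205×10⁹ × 4.991×10^-6 / 2.680² = 1.406×10^6 N

P_cr ≈ 1410 kN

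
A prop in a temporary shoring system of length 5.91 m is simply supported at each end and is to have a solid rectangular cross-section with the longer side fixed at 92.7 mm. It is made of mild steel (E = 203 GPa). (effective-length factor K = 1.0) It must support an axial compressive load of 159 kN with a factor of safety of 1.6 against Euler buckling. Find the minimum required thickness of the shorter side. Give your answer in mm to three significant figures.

b ≈ 83.1 mm

Required P_cr = n·P = 1.6 × 159 = 254.4 kN
L_e = K·L = 1 × 5.91 = 5.910 m
Required I = P_cr·L_e²/(π²E) = 2.544×10^5 × 5.910² / (π² × 2.03×10^11) = 4.435×10^-6 m⁴
I_req = 4.435×10^6 mm⁴
Rectangle, weak axis: I_min = h·b³/12 with h = 92.7 mm fixed  ⇒  b = (12I/h)^(1/3) = 83.1 mm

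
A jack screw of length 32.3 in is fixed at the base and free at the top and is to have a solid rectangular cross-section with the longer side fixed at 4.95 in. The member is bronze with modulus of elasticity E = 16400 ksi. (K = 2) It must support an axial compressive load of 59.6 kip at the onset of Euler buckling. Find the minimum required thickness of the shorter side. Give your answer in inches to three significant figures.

L_e = K·L = 2 × 32.3 = 64.60 in
Required I = P_cr·L_e²/(π²E) = 5.960×10^4 × 64.60² / (π² × 1.64×10^7) = 1.537 in⁴
Rectangle, weak axis: I_min = h·b³/12 with h = 4.95 in fixed  ⇒  b = (12I/h)^(1/3) = 1.55 in

b ≈ 1.55 in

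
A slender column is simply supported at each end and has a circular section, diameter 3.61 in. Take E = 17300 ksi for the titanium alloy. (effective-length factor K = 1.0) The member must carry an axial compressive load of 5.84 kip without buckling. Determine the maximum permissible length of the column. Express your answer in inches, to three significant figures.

L_max ≈ 494 in

I = πd⁴/64 = π×3.61⁴/64 = 8.337 in⁴
At the buckling limit P_cr = P = 5.840×10^3 lb
From P_cr = π²EI/(K·L)²:  L = (1/K)·√(π²EI/P_cr) = (1/1)·√(π²×1.73×10^7×8.337/5.840×10^3)
L = 494 in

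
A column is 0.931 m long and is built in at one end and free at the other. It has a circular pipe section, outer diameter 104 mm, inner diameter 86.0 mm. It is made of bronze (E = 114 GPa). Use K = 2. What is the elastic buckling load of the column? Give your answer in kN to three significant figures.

d_o = 104 mm, d_i = 86.0 mm
I = π(d_o⁴ − d_i⁴)/64 = π(104⁴ − 86.00⁴)/64 = 3.057×10^6 mm⁴
I = 3.057×10^6 mm⁴ = 3.057×10^-6 m⁴
Effective length L_e = K·L = 2 × 0.931 = 1.862 m
P_cr = π²EI / L_e² = π² × 114×10⁹ × 3.057×10^-6 / 1.862² = 9.922×10^5 N

P_cr ≈ 992 kN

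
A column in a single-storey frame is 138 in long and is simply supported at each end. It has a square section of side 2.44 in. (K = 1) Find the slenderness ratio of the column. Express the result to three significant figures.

I = a⁴/12 = 2.44⁴/12 = 2.954 in⁴
A = 5.954 in²;  r_min = √(I/A) = √(2.954/5.954) = 0.7044 in
L_e = K·L = 1 × 138 = 138.0 in
λ = L_e / r_min = 138.00 / 0.7044 = 196

λ ≈ 196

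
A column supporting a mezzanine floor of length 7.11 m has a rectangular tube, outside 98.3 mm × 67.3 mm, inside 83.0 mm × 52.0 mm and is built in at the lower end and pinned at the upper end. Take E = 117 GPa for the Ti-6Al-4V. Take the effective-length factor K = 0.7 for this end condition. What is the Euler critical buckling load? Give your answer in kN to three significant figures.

P_cr ≈ 71.1 kN

Weak-axis I_min = (h_o·b_o³ − h_i·b_i³)/12 with b_o = 67.3, b_i = 52.00 mm (shorter outer/inner sides).
I_min = (98.3×67.3³ − 83.00×52.00³)/12 = 1.524×10^6 mm⁴
I = 1.524×10^6 mm⁴ = 1.524×10^-6 m⁴
Effective length L_e = K·L = 0.7 × 7.11 = 4.977 m
P_cr = π²EI / L_e² = π² × 117×10⁹ × 1.524×10^-6 / 4.977² = 7.107×10^4 N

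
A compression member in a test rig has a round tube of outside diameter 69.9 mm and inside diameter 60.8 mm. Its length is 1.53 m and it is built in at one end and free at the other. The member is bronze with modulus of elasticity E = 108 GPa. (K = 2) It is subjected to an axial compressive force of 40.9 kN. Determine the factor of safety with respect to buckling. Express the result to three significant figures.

d_o = 69.9 mm, d_i = 60.8 mm
I = π(d_o⁴ − d_i⁴)/64 = π(69.9⁴ − 60.80⁴)/64 = 5.011×10^5 mm⁴
I = 5.011×10^5 mm⁴ = 5.011×10^-7 m⁴
Effective length L_e = K·L = 2 × 1.53 = 3.060 m
P_cr = π²EI / L_e² = π² × 108×10⁹ × 5.011×10^-7 / 3.060² = 5.704×10^4 N
Factor of safety n = P_cr / P = 57.041 / 40.9 = 1.39

n ≈ 1.39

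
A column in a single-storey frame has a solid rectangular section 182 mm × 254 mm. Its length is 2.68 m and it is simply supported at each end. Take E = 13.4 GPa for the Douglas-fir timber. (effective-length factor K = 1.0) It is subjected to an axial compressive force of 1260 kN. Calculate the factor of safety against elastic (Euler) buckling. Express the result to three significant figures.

n ≈ 1.86

Buckling occurs about the weak axis: I_min = h·b³/12 with b = 182 mm (the shorter side).
I_min = 254×182³/12 = 1.276×10^8 mm⁴
I = 1.276×10^8 mm⁴ = 1.276×10^-4 m⁴
Effective length L_e = K·L = 1 × 2.68 = 2.680 m
P_cr = π²EI / L_e² = π² × 13.4×10⁹ × 1.276×10^-4 / 2.680² = 2.350×10^6 N
Factor of safety n = P_cr / P = 2349.6 / 1260 = 1.86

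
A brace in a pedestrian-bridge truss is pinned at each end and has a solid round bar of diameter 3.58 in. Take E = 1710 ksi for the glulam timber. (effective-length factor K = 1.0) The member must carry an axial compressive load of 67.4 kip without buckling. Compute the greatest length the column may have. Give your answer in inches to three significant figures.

L_max ≈ 44.9 in

I = πd⁴/64 = π×3.58⁴/64 = 8.063 in⁴
At the buckling limit P_cr = P = 6.740×10^4 lb
From P_cr = π²EI/(K·L)²:  L = (1/K)·√(π²EI/P_cr) = (1/1)·√(π²×1.71×10^6×8.063/6.740×10^4)
L = 44.9 in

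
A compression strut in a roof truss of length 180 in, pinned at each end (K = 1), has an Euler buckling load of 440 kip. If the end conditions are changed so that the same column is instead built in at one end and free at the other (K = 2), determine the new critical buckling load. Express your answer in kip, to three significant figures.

P_cr ∝ 1/K², so P_cr,new = P_cr,old × (K_old/K_new)² = 440 × (1/2)²
= 440 × 0.2500 = 110 kip

P_cr ≈ 110 kip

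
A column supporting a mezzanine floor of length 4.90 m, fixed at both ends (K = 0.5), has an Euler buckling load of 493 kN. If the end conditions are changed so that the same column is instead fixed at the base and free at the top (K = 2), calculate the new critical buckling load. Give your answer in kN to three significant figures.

P_cr ≈ 30.8 kN

P_cr ∝ 1/K², so P_cr,new = P_cr,old × (K_old/K_new)² = 493 × (0.5/2)²
= 493 × 0.06250 = 30.8 kN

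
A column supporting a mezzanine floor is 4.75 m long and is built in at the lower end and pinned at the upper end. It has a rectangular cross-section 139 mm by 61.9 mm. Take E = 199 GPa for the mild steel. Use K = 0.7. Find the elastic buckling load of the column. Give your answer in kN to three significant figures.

P_cr ≈ 488 kN

Buckling occurs about the weak axis: I_min = h·b³/12 with b = 61.9 mm (the shorter side).
I_min = 139×61.9³/12 = 2.747×10^6 mm⁴
I = 2.747×10^6 mm⁴ = 2.747×10^-6 m⁴
Effective length L_e = K·L = 0.7 × 4.75 = 3.325 m
P_cr = π²EI / L_e² = π² × 199×10⁹ × 2.747×10^-6 / 3.325² = 4.881×10^5 N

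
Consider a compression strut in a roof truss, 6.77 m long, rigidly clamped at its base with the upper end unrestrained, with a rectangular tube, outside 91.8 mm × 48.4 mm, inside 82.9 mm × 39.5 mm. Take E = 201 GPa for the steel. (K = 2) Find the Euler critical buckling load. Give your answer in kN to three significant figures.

P_cr ≈ 4.78 kN

Weak-axis I_min = (h_o·b_o³ − h_i·b_i³)/12 with b_o = 48.4, b_i = 39.50 mm (shorter outer/inner sides).
I_min = (91.8×48.4³ − 82.90×39.50³)/12 = 4.416×10^5 mm⁴
I = 4.416×10^5 mm⁴ = 4.416×10^-7 m⁴
Effective length L_e = K·L = 2 × 6.77 = 13.54 m
P_cr = π²EI / L_e² = π² × 201×10⁹ × 4.416×10^-7 / 13.54² = 4.778×10^3 N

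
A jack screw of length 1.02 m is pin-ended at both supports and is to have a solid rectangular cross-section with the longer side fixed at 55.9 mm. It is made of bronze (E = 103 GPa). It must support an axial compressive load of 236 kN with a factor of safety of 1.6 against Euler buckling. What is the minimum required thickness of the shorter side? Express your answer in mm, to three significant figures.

b ≈ 43.6 mm

Required P_cr = n·P = 1.6 × 236 = 377.6 kN
L_e = K·L = 1 × 1.02 = 1.020 m
Required I = P_cr·L_e²/(π²E) = 3.776×10^5 × 1.020² / (π² × 1.03×10^11) = 3.865×10^-7 m⁴
I_req = 3.865×10^5 mm⁴
Rectangle, weak axis: I_min = h·b³/12 with h = 55.9 mm fixed  ⇒  b = (12I/h)^(1/3) = 43.6 mm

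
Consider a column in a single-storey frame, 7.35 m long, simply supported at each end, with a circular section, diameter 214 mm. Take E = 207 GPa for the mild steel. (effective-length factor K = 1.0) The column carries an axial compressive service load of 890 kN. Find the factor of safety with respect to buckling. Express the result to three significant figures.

n ≈ 4.37

I = πd⁴/64 = π×214⁴/64 = 1.029×10^8 mm⁴
I = 1.029×10^8 mm⁴ = 1.029×10^-4 m⁴
Effective length L_e = K·L = 1 × 7.35 = 7.350 m
P_cr = π²EI / L_e² = π² × 207×10⁹ × 1.029×10^-4 / 7.350² = 3.893×10^6 N
Factor of safety n = P_cr / P = 3893.3 / 890 = 4.37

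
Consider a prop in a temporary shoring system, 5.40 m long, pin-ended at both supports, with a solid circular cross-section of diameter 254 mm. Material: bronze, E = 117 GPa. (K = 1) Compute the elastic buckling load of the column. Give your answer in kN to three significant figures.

I = πd⁴/64 = π×254⁴/64 = 2.043×10^8 mm⁴
I = 2.043×10^8 mm⁴ = 2.043×10^-4 m⁴
Effective length L_e = K·L = 1 × 5.40 = 5.400 m
P_cr = π²EI / L_e² = π² × 117×10⁹ × 2.043×10^-4 / 5.400² = 8.091×10^6 N

P_cr ≈ 8090 kN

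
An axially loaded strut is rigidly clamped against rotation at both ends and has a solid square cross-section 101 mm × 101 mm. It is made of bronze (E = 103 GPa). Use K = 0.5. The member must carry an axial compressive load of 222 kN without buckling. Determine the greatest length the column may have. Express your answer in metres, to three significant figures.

I = a⁴/12 = 101⁴/12 = 8.672×10^6 mm⁴
I = 8.672×10^-6 m⁴
At the buckling limit P_cr = P = 2.220×10^5 N
From P_cr = π²EI/(K·L)²:  L = (1/K)·√(π²EI/P_cr) = (1/0.5)·√(π²×1.03×10^11×8.672×10^-6/2.220×10^5)
L = 12.6 m

L_max ≈ 12.6 m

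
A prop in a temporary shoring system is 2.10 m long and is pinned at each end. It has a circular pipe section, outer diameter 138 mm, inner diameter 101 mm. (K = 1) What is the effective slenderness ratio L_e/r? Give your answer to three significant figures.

λ ≈ 49.1

d_o = 138 mm, d_i = 101 mm
I = π(d_o⁴ − d_i⁴)/64 = π(138⁴ − 101.0⁴)/64 = 1.269×10^7 mm⁴
A = 6.945×10^3 mm²;  r_min = √(I/A) = √(1.269×10^7/6.945×10^3) = 42.75 mm
L_e = K·L = 1 × 2.10 m = 2.100 m = 2100.0 mm
λ = L_e / r_min = 2100.0 / 42.75 = 49.1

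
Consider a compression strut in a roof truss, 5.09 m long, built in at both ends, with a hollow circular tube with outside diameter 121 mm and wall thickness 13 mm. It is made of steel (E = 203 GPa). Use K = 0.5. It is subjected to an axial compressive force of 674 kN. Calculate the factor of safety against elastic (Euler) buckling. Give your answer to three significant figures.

n ≈ 2.99

Inner diameter d_i = 121 − 2×13 = 95.00 mm
I = π(d_o⁴ − d_i⁴)/64 = π(121⁴ − 95.00⁴)/64 = 6.524×10^6 mm⁴
I = 6.524×10^6 mm⁴ = 6.524×10^-6 m⁴
Effective length L_e = K·L = 0.5 × 5.09 = 2.545 m
P_cr = π²EI / L_e² = π² × 203×10⁹ × 6.524×10^-6 / 2.545² = 2.018×10^6 N
Factor of safety n = P_cr / P = 2018.1 / 674 = 2.99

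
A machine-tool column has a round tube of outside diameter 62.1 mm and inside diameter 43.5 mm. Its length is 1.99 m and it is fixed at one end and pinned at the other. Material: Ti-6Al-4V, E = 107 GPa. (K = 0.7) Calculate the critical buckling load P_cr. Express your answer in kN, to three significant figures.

P_cr ≈ 302 kN

d_o = 62.1 mm, d_i = 43.5 mm
I = π(d_o⁴ − d_i⁴)/64 = π(62.1⁴ − 43.50⁴)/64 = 5.543×10^5 mm⁴
I = 5.543×10^5 mm⁴ = 5.543×10^-7 m⁴
Effective length L_e = K·L = 0.7 × 1.99 = 1.393 m
P_cr = π²EI / L_e² = π² × 107×10⁹ × 5.543×10^-7 / 1.393² = 3.016×10^5 N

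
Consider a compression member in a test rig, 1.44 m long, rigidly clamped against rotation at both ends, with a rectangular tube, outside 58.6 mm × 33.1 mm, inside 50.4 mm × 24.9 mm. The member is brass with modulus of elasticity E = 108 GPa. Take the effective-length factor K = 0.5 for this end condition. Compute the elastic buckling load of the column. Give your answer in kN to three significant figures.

Weak-axis I_min = (h_o·b_o³ − h_i·b_i³)/12 with b_o = 33.1, b_i = 24.90 mm (shorter outer/inner sides).
I_min = (58.6×33.1³ − 50.40×24.90³)/12 = 1.123×10^5 mm⁴
I = 1.123×10^5 mm⁴ = 1.123×10^-7 m⁴
Effective length L_e = K·L = 0.5 × 1.44 = 0.7200 m
P_cr = π²EI / L_e² = π² × 108×10⁹ × 1.123×10^-7 / 0.7200² = 2.308×10^5 N

P_cr ≈ 231 kN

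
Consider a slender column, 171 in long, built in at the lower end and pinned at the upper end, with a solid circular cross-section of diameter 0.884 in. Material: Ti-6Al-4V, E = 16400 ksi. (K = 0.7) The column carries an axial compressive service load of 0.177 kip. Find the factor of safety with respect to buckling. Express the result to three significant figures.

n ≈ 1.91

I = πd⁴/64 = π×0.884⁴/64 = 2.998×10^-2 in⁴
Effective length L_e = K·L = 0.7 × 171 = 119.7 in
P_cr = π²EI / L_e² = π² × 16400×10³ × 2.998×10^-2 / 119.7² = 338.6 lb
Factor of safety n = P_cr / P = 0.33864 / 0.177 = 1.91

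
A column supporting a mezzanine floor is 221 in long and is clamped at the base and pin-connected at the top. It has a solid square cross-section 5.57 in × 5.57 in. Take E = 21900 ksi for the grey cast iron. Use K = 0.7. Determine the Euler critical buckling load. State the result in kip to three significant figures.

P_cr ≈ 724 kip

I = a⁴/12 = 5.57⁴/12 = 80.21 in⁴
Effective length L_e = K·L = 0.7 × 221 = 154.7 in
P_cr = π²EI / L_e² = π² × 21900×10³ × 80.21 / 154.7² = 7.244×10^5 lb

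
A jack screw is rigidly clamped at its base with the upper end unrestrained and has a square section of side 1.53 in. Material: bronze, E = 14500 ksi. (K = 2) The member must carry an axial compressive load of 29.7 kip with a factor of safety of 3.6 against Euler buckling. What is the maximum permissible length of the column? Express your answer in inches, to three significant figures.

I = a⁴/12 = 1.53⁴/12 = 0.4567 in⁴
Required critical load P_cr = n·P = 3.6 × 29.7 = 106.9 kip = 1.069×10^5 lb
From P_cr = π²EI/(K·L)²:  L = (1/K)·√(π²EI/P_cr) = (1/2)·√(π²×1.45×10^7×0.4567/1.069×10^5)
L = 12.4 in

L_max ≈ 12.4 in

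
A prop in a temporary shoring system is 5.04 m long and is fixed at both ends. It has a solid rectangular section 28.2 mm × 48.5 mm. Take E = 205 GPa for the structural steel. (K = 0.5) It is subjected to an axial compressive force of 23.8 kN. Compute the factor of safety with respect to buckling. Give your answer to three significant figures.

n ≈ 1.21

Buckling occurs about the weak axis: I_min = h·b³/12 with b = 28.2 mm (the shorter side).
I_min = 48.5×28.2³/12 = 9.064×10^4 mm⁴
I = 9.064×10^4 mm⁴ = 9.064×10^-8 m⁴
Effective length L_e = K·L = 0.5 × 5.04 = 2.520 m
P_cr = π²EI / L_e² = π² × 205×10⁹ × 9.064×10^-8 / 2.520² = 2.888×10^4 N
Factor of safety n = P_cr / P = 28.878 / 23.8 = 1.21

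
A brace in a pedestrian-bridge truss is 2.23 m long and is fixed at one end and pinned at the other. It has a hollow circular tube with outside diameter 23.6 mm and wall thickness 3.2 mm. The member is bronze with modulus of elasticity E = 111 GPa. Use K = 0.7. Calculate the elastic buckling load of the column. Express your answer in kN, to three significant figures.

Inner diameter d_i = 23.6 − 2×3.2 = 17.20 mm
I = π(d_o⁴ − d_i⁴)/64 = π(23.6⁴ − 17.20⁴)/64 = 1.093×10^4 mm⁴
I = 1.093×10^4 mm⁴ = 1.093×10^-8 m⁴
Effective length L_e = K·L = 0.7 × 2.23 = 1.561 m
P_cr = π²EI / L_e² = π² × 111×10⁹ × 1.093×10^-8 / 1.561² = 4.914×10^3 N

P_cr ≈ 4.91 kN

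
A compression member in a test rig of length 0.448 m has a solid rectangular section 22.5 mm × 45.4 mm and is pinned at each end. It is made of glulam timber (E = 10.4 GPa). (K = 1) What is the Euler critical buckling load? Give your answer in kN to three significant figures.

Buckling occurs about the weak axis: I_min = h·b³/12 with b = 22.5 mm (the shorter side).
I_min = 45.4×22.5³/12 = 4.309×10^4 mm⁴
I = 4.309×10^4 mm⁴ = 4.309×10^-8 m⁴
Effective length L_e = K·L = 1 × 0.448 = 0.4480 m
P_cr = π²EI / L_e² = π² × 10.4×10⁹ × 4.309×10^-8 / 0.4480² = 2.204×10^4 N

P_cr ≈ 22.0 kN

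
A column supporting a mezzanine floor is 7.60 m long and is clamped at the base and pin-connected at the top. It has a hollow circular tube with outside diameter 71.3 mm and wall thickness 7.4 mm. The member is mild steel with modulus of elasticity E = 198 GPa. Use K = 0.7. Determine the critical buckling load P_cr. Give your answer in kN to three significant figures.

Inner diameter d_i = 71.3 − 2×7.4 = 56.50 mm
I = π(d_o⁴ − d_i⁴)/64 = π(71.3⁴ − 56.50⁴)/64 = 7.684×10^5 mm⁴
I = 7.684×10^5 mm⁴ = 7.684×10^-7 m⁴
Effective length L_e = K·L = 0.7 × 7.60 = 5.320 m
P_cr = π²EI / L_e² = π² × 198×10⁹ × 7.684×10^-7 / 5.320² = 5.305×10^4 N

P_cr ≈ 53.1 kN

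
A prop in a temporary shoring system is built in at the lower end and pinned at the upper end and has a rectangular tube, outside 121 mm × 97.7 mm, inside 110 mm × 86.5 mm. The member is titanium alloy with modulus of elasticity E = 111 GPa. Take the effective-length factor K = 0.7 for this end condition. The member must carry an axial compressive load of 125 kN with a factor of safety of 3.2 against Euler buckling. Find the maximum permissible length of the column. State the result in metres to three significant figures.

Weak-axis I_min = (h_o·b_o³ − h_i·b_i³)/12 with b_o = 97.7, b_i = 86.50 mm (shorter outer/inner sides).
I_min = (121×97.7³ − 110.0×86.50³)/12 = 3.471×10^6 mm⁴
I = 3.471×10^-6 m⁴
Required critical load P_cr = n·P = 3.2 × 125 = 400.0 kN = 4.000×10^5 N
From P_cr = π²EI/(K·L)²:  L = (1/K)·√(π²EI/P_cr) = (1/0.7)·√(π²×1.11×10^11×3.471×10^-6/4.000×10^5)
L = 4.40 m

L_max ≈ 4.40 m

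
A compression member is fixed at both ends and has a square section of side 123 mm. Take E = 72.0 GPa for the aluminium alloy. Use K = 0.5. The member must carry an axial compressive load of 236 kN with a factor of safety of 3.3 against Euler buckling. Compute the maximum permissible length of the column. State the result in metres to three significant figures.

L_max ≈ 8.34 m

I = a⁴/12 = 123⁴/12 = 1.907×10^7 mm⁴
I = 1.907×10^-5 m⁴
Required critical load P_cr = n·P = 3.3 × 236 = 778.8 kN = 7.788×10^5 N
From P_cr = π²EI/(K·L)²:  L = (1/K)·√(π²EI/P_cr) = (1/0.5)·√(π²×7.20×10^10×1.907×10^-5/7.788×10^5)
L = 8.34 m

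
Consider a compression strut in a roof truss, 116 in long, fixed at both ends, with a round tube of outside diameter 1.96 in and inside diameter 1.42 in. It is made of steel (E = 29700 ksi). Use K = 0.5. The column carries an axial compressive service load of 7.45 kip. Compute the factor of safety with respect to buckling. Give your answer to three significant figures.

d_o = 1.96 in, d_i = 1.42 in
I = π(d_o⁴ − d_i⁴)/64 = π(1.96⁴ − 1.420⁴)/64 = 0.5248 in⁴
Effective length L_e = K·L = 0.5 × 116 = 58.00 in
P_cr = π²EI / L_e² = π² × 29700×10³ × 0.5248 / 58.00² = 4.573×10^4 lb
Factor of safety n = P_cr / P = 45.733 / 7.45 = 6.14

n ≈ 6.14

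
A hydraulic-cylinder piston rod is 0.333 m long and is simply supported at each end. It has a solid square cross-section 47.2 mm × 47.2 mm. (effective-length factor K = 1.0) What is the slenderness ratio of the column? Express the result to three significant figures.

λ ≈ 24.4

I = a⁴/12 = 47.2⁴/12 = 4.136×10^5 mm⁴
A = 2.228×10^3 mm²;  r_min = √(I/A) = √(4.136×10^5/2.228×10^3) = 13.63 mm
L_e = K·L = 1 × 0.333 m = 0.3330 m = 333.00 mm
λ = L_e / r_min = 333.00 / 13.63 = 24.4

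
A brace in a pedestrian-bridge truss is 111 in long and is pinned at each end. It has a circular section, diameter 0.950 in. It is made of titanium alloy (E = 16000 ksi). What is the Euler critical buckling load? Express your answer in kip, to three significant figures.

P_cr ≈ 0.512 kip

I = πd⁴/64 = π×0.950⁴/64 = 3.998×10^-2 in⁴
Effective length L_e = K·L = 1 × 111 = 111.0 in
P_cr = π²EI / L_e² = π² × 16000×10³ × 3.998×10^-2 / 111.0² = 512.4 lb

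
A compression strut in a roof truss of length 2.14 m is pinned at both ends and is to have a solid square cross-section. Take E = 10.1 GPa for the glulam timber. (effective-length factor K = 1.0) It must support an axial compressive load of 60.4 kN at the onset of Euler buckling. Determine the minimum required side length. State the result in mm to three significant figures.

L_e = K·L = 1 × 2.14 = 2.140 m
Required I = P_cr·L_e²/(π²E) = 6.040×10^4 × 2.140² / (π² × 1.01×10^10) = 2.775×10^-6 m⁴
I_req = 2.775×10^6 mm⁴
Solid square: I = a⁴/12  ⇒  a = (12I)^(1/4) = (12×2.775×10^6)^(1/4) = 76.0 mm

a ≈ 76.0 mm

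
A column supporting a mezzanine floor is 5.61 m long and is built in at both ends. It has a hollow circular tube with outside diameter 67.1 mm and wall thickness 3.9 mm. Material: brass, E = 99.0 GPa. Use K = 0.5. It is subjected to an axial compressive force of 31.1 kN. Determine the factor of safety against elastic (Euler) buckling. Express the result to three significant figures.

Inner diameter d_i = 67.1 − 2×3.9 = 59.30 mm
I = π(d_o⁴ − d_i⁴)/64 = π(67.1⁴ − 59.30⁴)/64 = 3.881×10^5 mm⁴
I = 3.881×10^5 mm⁴ = 3.881×10^-7 m⁴
Effective length L_e = K·L = 0.5 × 5.61 = 2.805 m
P_cr = π²EI / L_e² = π² × 99.0×10⁹ × 3.881×10^-7 / 2.805² = 4.819×10^4 N
Factor of safety n = P_cr / P = 48.194 / 31.1 = 1.55

n ≈ 1.55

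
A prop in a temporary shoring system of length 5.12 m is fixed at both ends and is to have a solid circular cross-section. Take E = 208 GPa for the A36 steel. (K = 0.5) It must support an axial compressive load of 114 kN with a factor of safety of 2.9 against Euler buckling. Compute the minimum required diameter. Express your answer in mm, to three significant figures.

Required P_cr = n·P = 2.9 × 114 = 330.6 kN
L_e = K·L = 0.5 × 5.12 = 2.560 m
Required I = P_cr·L_e²/(π²E) = 3.306×10^5 × 2.560² / (π² × 2.08×10^11) = 1.055×10^-6 m⁴
I_req = 1.055×10^6 mm⁴
Solid circle: I = πd⁴/64  ⇒  d = (64I/π)^(1/4) = (64×1.055×10^6/π)^(1/4) = 68.1 mm

d ≈ 68.1 mm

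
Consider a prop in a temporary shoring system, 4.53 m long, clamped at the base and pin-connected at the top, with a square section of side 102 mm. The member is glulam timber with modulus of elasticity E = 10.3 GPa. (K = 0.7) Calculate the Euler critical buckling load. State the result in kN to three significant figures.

I = a⁴/12 = 102⁴/12 = 9.020×10^6 mm⁴
I = 9.020×10^6 mm⁴ = 9.020×10^-6 m⁴
Effective length L_e = K·L = 0.7 × 4.53 = 3.171 m
P_cr = π²EI / L_e² = π² × 10.3×10⁹ × 9.020×10^-6 / 3.171² = 9.119×10^4 N

P_cr ≈ 91.2 kN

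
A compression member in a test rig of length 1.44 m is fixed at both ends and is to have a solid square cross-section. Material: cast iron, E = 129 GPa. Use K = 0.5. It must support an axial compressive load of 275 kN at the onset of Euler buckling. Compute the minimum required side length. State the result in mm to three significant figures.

L_e = K·L = 0.5 × 1.44 = 0.7200 m
Required I = P_cr·L_e²/(π²E) = 2.750×10^5 × 0.7200² / (π² × 1.29×10^11) = 1.120×10^-7 m⁴
I_req = 1.120×10^5 mm⁴
Solid square: I = a⁴/12  ⇒  a = (12I)^(1/4) = (12×1.120×10^5)^(1/4) = 34.0 mm

a ≈ 34.0 mm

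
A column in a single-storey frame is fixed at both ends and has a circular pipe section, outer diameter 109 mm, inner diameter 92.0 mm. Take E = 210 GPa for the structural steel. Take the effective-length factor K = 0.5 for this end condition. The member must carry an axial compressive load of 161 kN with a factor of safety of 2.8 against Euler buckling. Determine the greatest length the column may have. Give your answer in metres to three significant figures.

L_max ≈ 7.92 m

d_o = 109 mm, d_i = 92.0 mm
I = π(d_o⁴ − d_i⁴)/64 = π(109⁴ − 92.00⁴)/64 = 3.412×10^6 mm⁴
I = 3.412×10^-6 m⁴
Required critical load P_cr = n·P = 2.8 × 161 = 450.8 kN = 4.508×10^5 N
From P_cr = π²EI/(K·L)²:  L = (1/K)·√(π²EI/P_cr) = (1/0.5)·√(π²×2.10×10^11×3.412×10^-6/4.508×10^5)
L = 7.92 m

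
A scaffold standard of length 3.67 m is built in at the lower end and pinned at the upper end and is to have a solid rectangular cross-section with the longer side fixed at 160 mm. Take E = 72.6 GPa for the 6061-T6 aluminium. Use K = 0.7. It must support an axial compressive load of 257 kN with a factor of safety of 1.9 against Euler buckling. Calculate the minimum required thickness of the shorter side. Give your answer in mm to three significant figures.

Required P_cr = n·P = 1.9 × 257 = 488.3 kN
L_e = K·L = 0.7 × 3.67 = 2.569 m
Required I = P_cr·L_e²/(π²E) = 4.883×10^5 × 2.569² / (π² × 7.26×10^10) = 4.498×10^-6 m⁴
I_req = 4.498×10^6 mm⁴
Rectangle, weak axis: I_min = h·b³/12 with h = 160 mm fixed  ⇒  b = (12I/h)^(1/3) = 69.6 mm

b ≈ 69.6 mm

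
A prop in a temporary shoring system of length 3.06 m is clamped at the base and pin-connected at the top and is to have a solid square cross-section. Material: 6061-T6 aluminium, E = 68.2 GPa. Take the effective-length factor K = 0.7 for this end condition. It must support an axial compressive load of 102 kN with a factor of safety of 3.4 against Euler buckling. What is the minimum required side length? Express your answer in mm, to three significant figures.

a ≈ 73.0 mm

Required P_cr = n·P = 3.4 × 102 = 346.8 kN
L_e = K·L = 0.7 × 3.06 = 2.142 m
Required I = P_cr·L_e²/(π²E) = 3.468×10^5 × 2.142² / (π² × 6.82×10^10) = 2.364×10^-6 m⁴
I_req = 2.364×10^6 mm⁴
Solid square: I = a⁴/12  ⇒  a = (12I)^(1/4) = (12×2.364×10^6)^(1/4) = 73.0 mm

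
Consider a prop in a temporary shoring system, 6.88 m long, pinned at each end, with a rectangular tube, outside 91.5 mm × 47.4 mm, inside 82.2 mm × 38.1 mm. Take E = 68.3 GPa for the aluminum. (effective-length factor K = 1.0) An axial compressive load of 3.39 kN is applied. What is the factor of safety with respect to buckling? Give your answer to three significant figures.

Weak-axis I_min = (h_o·b_o³ − h_i·b_i³)/12 with b_o = 47.4, b_i = 38.10 mm (shorter outer/inner sides).
I_min = (91.5×47.4³ − 82.20×38.10³)/12 = 4.332×10^5 mm⁴
I = 4.332×10^5 mm⁴ = 4.332×10^-7 m⁴
Effective length L_e = K·L = 1 × 6.88 = 6.880 m
P_cr = π²EI / L_e² = π² × 68.3×10⁹ × 4.332×10^-7 / 6.880² = 6.169×10^3 N
Factor of safety n = P_cr / P = 6.1691 / 3.39 = 1.82

n ≈ 1.82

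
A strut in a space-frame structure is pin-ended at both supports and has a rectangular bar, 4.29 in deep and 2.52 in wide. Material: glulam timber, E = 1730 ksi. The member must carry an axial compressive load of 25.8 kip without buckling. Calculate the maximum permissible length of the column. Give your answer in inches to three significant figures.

Buckling occurs about the weak axis: I_min = h·b³/12 with b = 2.52 in (the shorter side).
I_min = 4.29×2.52³/12 = 5.721 in⁴
At the buckling limit P_cr = P = 2.580×10^4 lb
From P_cr = π²EI/(K·L)²:  L = (1/K)·√(π²EI/P_cr) = (1/1)·√(π²×1.73×10^6×5.721/2.580×10^4)
L = 61.5 in

L_max ≈ 61.5 in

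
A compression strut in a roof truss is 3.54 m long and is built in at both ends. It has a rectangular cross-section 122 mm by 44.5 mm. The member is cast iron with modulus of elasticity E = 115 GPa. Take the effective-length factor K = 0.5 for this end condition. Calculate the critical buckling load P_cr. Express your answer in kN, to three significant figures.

P_cr ≈ 325 kN

Buckling occurs about the weak axis: I_min = h·b³/12 with b = 44.5 mm (the shorter side).
I_min = 122×44.5³/12 = 8.959×10^5 mm⁴
I = 8.959×10^5 mm⁴ = 8.959×10^-7 m⁴
Effective length L_e = K·L = 0.5 × 3.54 = 1.770 m
P_cr = π²EI / L_e² = π² × 115×10⁹ × 8.959×10^-7 / 1.770² = 3.246×10^5 N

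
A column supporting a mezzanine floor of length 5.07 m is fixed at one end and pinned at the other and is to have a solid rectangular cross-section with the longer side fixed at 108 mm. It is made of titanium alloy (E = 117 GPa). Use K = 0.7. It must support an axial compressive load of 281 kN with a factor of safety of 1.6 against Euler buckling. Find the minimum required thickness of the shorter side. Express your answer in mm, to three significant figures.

Required P_cr = n·P = 1.6 × 281 = 449.6 kN
L_e = K·L = 0.7 × 5.07 = 3.549 m
Required I = P_cr·L_e²/(π²E) = 4.496×10^5 × 3.549² / (π² × 1.17×10^11) = 4.904×10^-6 m⁴
I_req = 4.904×10^6 mm⁴
Rectangle, weak axis: I_min = h·b³/12 with h = 108 mm fixed  ⇒  b = (12I/h)^(1/3) = 81.7 mm

b ≈ 81.7 mm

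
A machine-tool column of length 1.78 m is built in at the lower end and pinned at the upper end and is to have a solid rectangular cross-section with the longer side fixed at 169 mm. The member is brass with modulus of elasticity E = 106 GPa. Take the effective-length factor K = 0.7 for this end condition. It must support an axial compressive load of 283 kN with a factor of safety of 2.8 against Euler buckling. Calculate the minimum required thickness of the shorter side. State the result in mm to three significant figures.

b ≈ 43.7 mm

Required P_cr = n·P = 2.8 × 283 = 792.4 kN
L_e = K·L = 0.7 × 1.78 = 1.246 m
Required I = P_cr·L_e²/(π²E) = 7.924×10^5 × 1.246² / (π² × 1.06×10^11) = 1.176×10^-6 m⁴
I_req = 1.176×10^6 mm⁴
Rectangle, weak axis: I_min = h·b³/12 with h = 169 mm fixed  ⇒  b = (12I/h)^(1/3) = 43.7 mm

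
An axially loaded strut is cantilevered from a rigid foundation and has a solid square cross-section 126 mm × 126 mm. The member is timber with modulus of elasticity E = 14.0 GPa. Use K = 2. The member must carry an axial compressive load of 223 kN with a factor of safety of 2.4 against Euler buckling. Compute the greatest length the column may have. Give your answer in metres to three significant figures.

L_max ≈ 1.16 m

I = a⁴/12 = 126⁴/12 = 2.100×10^7 mm⁴
I = 2.100×10^-5 m⁴
Required critical load P_cr = n·P = 2.4 × 223 = 535.2 kN = 5.352×10^5 N
From P_cr = π²EI/(K·L)²:  L = (1/K)·√(π²EI/P_cr) = (1/2)·√(π²×1.40×10^10×2.100×10^-5/5.352×10^5)
L = 1.16 m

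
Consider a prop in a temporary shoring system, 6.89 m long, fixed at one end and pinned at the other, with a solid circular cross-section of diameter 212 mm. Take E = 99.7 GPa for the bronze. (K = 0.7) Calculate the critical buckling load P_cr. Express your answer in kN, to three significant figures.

I = πd⁴/64 = π×212⁴/64 = 9.915×10^7 mm⁴
I = 9.915×10^7 mm⁴ = 9.915×10^-5 m⁴
Effective length L_e = K·L = 0.7 × 6.89 = 4.823 m
P_cr = π²EI / L_e² = π² × 99.7×10⁹ × 9.915×10^-5 / 4.823² = 4.194×10^6 N

P_cr ≈ 4190 kN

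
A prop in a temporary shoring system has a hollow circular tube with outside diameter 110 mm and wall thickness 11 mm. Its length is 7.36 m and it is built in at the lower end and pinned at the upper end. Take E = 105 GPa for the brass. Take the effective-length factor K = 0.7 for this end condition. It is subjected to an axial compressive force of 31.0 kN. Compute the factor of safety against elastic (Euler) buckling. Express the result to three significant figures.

Inner diameter d_i = 110 − 2×11 = 88.00 mm
I = π(d_o⁴ − d_i⁴)/64 = π(110⁴ − 88.00⁴)/64 = 4.243×10^6 mm⁴
I = 4.243×10^6 mm⁴ = 4.243×10^-6 m⁴
Effective length L_e = K·L = 0.7 × 7.36 = 5.152 m
P_cr = π²EI / L_e² = π² × 105×10⁹ × 4.243×10^-6 / 5.152² = 1.657×10^5 N
Factor of safety n = P_cr / P = 165.66 / 31.0 = 5.34

n ≈ 5.34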